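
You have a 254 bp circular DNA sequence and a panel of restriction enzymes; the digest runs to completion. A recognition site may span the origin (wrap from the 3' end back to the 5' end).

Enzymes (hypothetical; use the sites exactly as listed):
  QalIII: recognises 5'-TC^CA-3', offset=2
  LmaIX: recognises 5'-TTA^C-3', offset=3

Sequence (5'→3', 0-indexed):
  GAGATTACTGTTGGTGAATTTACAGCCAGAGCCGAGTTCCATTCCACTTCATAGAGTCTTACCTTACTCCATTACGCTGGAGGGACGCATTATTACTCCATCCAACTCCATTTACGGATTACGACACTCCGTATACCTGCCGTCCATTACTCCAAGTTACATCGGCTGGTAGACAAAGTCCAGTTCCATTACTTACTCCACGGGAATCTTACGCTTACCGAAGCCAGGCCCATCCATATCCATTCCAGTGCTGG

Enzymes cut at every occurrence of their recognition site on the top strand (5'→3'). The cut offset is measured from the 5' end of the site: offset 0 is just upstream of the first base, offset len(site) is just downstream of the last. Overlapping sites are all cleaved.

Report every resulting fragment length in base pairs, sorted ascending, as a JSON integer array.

[3,3,3,3,4,4,5,5,5,5,5,5,6,6,6,6,6,7,7,13,15,16,17,17,17,21,21,23]

Scan for sites:
  QalIII TCCA/2: at [37, 42, 67, 96, 100, 106, 142, 150, 178, 184, 196, 232, 238, 243] ⇒ [39, 44, 69, 98, 102, 108, 144, 152, 180, 186, 198, 234, 240, 245]
  LmaIX TTAC/3: at [4, 19, 58, 63, 71, 92, 111, 118, 146, 156, 188, 192, 208, 214] ⇒ [7, 22, 61, 66, 74, 95, 114, 121, 149, 159, 191, 195, 211, 217]

All cut coordinates (distinct, sorted): [7, 22, 39, 44, 61, 66, 69, 74, 95, 98, 102, 108, 114, 121, 144, 149, 152, 159, 180, 186, 191, 195, 198, 211, 217, 234, 240, 245]

Fragments:
  7→22: 15 bp
  22→39: 17 bp
  39→44: 5 bp
  44→61: 17 bp
  61→66: 5 bp
  66→69: 3 bp
  69→74: 5 bp
  74→95: 21 bp
  95→98: 3 bp
  98→102: 4 bp
  102→108: 6 bp
  108→114: 6 bp
  114→121: 7 bp
  121→144: 23 bp
  144→149: 5 bp
  149→152: 3 bp
  152→159: 7 bp
  159→180: 21 bp
  180→186: 6 bp
  186→191: 5 bp
  191→195: 4 bp
  195→198: 3 bp
  198→211: 13 bp
  211→217: 6 bp
  217→234: 17 bp
  234→240: 6 bp
  240→245: 5 bp
  245→7 (wrap): 254-245+7 = 16 bp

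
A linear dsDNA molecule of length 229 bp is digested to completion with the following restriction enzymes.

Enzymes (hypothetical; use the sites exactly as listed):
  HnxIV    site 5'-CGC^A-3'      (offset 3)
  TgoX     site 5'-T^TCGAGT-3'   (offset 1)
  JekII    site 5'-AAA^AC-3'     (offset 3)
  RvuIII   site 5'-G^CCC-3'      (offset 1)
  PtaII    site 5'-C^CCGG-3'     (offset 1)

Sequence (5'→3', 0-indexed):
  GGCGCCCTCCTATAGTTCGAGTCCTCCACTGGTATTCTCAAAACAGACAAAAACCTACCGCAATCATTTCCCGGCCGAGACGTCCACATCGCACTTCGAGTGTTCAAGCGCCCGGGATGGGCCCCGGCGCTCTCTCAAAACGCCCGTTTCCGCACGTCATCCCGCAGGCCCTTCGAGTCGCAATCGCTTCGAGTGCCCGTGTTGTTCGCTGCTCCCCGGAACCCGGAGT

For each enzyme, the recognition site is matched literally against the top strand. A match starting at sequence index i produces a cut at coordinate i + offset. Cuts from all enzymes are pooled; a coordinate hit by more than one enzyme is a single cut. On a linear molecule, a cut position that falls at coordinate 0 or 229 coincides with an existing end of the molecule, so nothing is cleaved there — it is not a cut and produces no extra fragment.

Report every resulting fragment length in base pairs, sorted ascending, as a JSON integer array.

Per-enzyme occurrences:
  HnxIV (CGCA, off=3): starts [58, 89, 150, 162, 178] → cuts [61, 92, 153, 165, 181]
  TgoX (TTCGAGT, off=1): starts [15, 94, 171, 187] → cuts [16, 95, 172, 188]
  JekII (AAAAC, off=3): starts [39, 49, 136] → cuts [42, 52, 139]
  RvuIII (GCCC, off=1): starts [3, 109, 120, 141, 167, 194] → cuts [4, 110, 121, 142, 168, 195]
  PtaII (CCCGG, off=1): starts [69, 110, 122, 214, 221] → cuts [70, 111, 123, 215, 222]

Pooled cuts: [4, 16, 42, 52, 61, 70, 92, 95, 110, 111, 121, 123, 139, 142, 153, 165, 168, 172, 181, 188, 195, 215, 222]

Fragment lengths:
  [0,4): 4 bp
  [4,16): 12 bp
  [16,42): 26 bp
  [42,52): 10 bp
  [52,61): 9 bp
  [61,70): 9 bp
  [70,92): 22 bp
  [92,95): 3 bp
  [95,110): 15 bp
  [110,111): 1 bp
  [111,121): 10 bp
  [121,123): 2 bp
  [123,139): 16 bp
  [139,142): 3 bp
  [142,153): 11 bp
  [153,165): 12 bp
  [165,168): 3 bp
  [168,172): 4 bp
  [172,181): 9 bp
  [181,188): 7 bp
  [188,195): 7 bp
  [195,215): 20 bp
  [215,222): 7 bp
  [222,229): 7 bp

[1,2,3,3,3,4,4,7,7,7,7,9,9,9,10,10,11,12,12,15,16,20,22,26]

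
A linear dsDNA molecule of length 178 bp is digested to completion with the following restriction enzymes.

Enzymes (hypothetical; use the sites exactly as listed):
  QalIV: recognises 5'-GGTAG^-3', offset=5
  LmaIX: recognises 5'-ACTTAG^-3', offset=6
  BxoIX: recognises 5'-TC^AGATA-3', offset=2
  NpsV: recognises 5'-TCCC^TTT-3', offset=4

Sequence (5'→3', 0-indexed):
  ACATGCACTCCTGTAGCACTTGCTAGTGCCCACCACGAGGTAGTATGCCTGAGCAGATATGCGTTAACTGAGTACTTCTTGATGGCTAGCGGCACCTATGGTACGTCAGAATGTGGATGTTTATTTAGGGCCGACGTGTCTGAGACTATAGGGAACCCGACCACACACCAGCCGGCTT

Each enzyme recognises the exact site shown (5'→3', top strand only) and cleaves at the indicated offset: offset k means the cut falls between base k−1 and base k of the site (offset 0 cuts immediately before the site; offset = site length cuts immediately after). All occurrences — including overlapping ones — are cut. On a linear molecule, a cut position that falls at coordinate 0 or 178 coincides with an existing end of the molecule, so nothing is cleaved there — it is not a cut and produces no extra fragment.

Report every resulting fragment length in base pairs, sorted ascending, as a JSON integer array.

[43,135]

Per-enzyme occurrences:
  QalIV (GGTAG, off=5): starts [38] → cuts [43]
  LmaIX (ACTTAG, off=6): no sites
  BxoIX (TCAGATA, off=2): no sites
  NpsV (TCCCTTT, off=4): no sites

All cut coordinates (distinct, sorted): [43]

Fragments:
  [0,43): 43 bp
  [43,178): 135 bp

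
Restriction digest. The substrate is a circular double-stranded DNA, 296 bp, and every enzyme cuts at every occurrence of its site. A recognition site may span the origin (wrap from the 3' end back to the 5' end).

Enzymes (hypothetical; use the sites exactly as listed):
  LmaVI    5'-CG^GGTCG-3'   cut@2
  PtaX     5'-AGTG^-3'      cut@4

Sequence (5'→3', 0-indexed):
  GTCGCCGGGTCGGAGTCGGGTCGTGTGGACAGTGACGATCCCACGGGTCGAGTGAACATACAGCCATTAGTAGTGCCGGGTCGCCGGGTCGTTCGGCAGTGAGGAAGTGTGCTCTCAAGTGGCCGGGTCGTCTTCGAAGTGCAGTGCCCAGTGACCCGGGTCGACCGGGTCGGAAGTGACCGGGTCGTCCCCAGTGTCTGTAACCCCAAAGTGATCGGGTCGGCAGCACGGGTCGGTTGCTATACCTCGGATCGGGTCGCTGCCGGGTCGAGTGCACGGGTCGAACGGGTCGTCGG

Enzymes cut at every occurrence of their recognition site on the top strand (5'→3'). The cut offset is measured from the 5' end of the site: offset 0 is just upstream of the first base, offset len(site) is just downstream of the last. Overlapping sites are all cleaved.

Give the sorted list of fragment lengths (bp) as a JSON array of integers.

Scan for sites:
  LmaVI CGGGTCG/2: at [5, 16, 43, 76, 84, 123, 156, 165, 180, 215, 228, 252, 263, 276, 285, 293] ⇒ [7, 18, 45, 78, 86, 125, 158, 167, 182, 217, 230, 254, 265, 278, 287, 295]
  PtaX AGTG/4: at [30, 50, 71, 97, 105, 117, 137, 142, 149, 174, 192, 209, 270] ⇒ [34, 54, 75, 101, 109, 121, 141, 146, 153, 178, 196, 213, 274]

Pooled cuts: [7, 18, 34, 45, 54, 75, 78, 86, 101, 109, 121, 125, 141, 146, 153, 158, 167, 178, 182, 196, 213, 217, 230, 254, 265, 274, 278, 287, 295]

Fragment lengths:
  7→18: 11 bp
  18→34: 16 bp
  34→45: 11 bp
  45→54: 9 bp
  54→75: 21 bp
  75→78: 3 bp
  78→86: 8 bp
  86→101: 15 bp
  101→109: 8 bp
  109→121: 12 bp
  121→125: 4 bp
  125→141: 16 bp
  141→146: 5 bp
  146→153: 7 bp
  153→158: 5 bp
  158→167: 9 bp
  167→178: 11 bp
  178→182: 4 bp
  182→196: 14 bp
  196→213: 17 bp
  213→217: 4 bp
  217→230: 13 bp
  230→254: 24 bp
  254→265: 11 bp
  265→274: 9 bp
  274→278: 4 bp
  278→287: 9 bp
  287→295: 8 bp
  295→7 (wrap): 296-295+7 = 8 bp

[3,4,4,4,4,5,5,7,8,8,8,8,9,9,9,9,11,11,11,11,12,13,14,15,16,16,17,21,24]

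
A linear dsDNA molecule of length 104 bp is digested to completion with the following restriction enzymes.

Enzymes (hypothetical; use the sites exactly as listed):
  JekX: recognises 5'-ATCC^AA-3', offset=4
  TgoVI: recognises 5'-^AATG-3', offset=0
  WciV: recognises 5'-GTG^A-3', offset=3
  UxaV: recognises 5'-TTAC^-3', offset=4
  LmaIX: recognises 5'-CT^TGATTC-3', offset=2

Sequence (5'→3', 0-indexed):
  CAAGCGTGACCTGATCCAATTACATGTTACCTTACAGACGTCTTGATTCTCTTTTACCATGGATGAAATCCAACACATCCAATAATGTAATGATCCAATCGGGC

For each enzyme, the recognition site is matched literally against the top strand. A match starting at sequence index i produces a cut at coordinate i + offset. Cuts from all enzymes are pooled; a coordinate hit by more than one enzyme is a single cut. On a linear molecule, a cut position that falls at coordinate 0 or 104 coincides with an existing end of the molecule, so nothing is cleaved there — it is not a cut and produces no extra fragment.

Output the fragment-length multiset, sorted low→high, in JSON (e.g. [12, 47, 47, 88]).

[3,5,5,6,7,8,8,8,8,9,9,14,14]

Scan for sites:
  JekX ATCCAA/4: at [13, 67, 76, 92] ⇒ [17, 71, 80, 96]
  TgoVI AATG/0: at [83, 88] ⇒ [83, 88]
  WciV GTGA/3: at [5] ⇒ [8]
  UxaV TTAC/4: at [19, 26, 31, 53] ⇒ [23, 30, 35, 57]
  LmaIX CTTGATTC/2: at [41] ⇒ [43]

All cut coordinates (distinct, sorted): [8, 17, 23, 30, 35, 43, 57, 71, 80, 83, 88, 96]

Fragments:
  [0,8): 8 bp
  [8,17): 9 bp
  [17,23): 6 bp
  [23,30): 7 bp
  [30,35): 5 bp
  [35,43): 8 bp
  [43,57): 14 bp
  [57,71): 14 bp
  [71,80): 9 bp
  [80,83): 3 bp
  [83,88): 5 bp
  [88,96): 8 bp
  [96,104): 8 bp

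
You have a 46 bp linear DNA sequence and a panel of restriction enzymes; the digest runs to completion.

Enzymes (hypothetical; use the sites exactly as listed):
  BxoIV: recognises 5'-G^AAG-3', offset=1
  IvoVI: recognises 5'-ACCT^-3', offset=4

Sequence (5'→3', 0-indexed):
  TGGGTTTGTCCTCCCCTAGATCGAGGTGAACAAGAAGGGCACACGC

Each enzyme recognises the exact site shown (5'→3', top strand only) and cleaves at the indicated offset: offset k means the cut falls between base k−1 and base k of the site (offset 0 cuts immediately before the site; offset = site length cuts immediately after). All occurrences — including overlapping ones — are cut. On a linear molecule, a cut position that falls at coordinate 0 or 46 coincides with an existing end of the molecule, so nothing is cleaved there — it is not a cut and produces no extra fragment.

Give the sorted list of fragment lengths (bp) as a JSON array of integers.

[12,34]

Site scan:
  BxoIV GAAG/1: at [33] ⇒ [34]
  IvoVI (ACCT, off=4): no sites

All cut coordinates (distinct, sorted): [34]

Fragments:
  [0,34): 34 bp
  [34,46): 12 bp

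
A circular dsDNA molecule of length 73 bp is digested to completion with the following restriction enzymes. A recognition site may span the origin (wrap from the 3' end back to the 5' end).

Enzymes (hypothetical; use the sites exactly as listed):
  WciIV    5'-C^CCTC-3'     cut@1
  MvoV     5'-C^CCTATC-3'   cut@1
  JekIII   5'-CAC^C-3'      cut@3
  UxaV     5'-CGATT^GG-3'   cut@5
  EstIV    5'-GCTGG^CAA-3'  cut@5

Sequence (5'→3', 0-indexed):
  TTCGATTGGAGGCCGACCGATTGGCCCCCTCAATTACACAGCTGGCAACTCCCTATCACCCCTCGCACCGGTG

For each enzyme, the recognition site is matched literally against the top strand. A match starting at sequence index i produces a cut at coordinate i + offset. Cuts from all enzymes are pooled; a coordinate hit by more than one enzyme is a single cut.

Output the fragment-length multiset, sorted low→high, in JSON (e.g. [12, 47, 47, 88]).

Per-enzyme occurrences:
  WciIV CCCTC/1: at [26, 59] ⇒ [27, 60]
  MvoV CCCTATC/1: at [50] ⇒ [51]
  JekIII CACC/3: at [56, 65] ⇒ [59, 68]
  UxaV CGATTGG/5: at [2, 17] ⇒ [7, 22]
  EstIV GCTGGCAA/5: at [40] ⇒ [45]

All cut coordinates (distinct, sorted): [7, 22, 27, 45, 51, 59, 60, 68]

Fragment lengths:
  7→22: 15 bp
  22→27: 5 bp
  27→45: 18 bp
  45→51: 6 bp
  51→59: 8 bp
  59→60: 1 bp
  60→68: 8 bp
  68→7 (wrap): 73-68+7 = 12 bp

[1,5,6,8,8,12,15,18]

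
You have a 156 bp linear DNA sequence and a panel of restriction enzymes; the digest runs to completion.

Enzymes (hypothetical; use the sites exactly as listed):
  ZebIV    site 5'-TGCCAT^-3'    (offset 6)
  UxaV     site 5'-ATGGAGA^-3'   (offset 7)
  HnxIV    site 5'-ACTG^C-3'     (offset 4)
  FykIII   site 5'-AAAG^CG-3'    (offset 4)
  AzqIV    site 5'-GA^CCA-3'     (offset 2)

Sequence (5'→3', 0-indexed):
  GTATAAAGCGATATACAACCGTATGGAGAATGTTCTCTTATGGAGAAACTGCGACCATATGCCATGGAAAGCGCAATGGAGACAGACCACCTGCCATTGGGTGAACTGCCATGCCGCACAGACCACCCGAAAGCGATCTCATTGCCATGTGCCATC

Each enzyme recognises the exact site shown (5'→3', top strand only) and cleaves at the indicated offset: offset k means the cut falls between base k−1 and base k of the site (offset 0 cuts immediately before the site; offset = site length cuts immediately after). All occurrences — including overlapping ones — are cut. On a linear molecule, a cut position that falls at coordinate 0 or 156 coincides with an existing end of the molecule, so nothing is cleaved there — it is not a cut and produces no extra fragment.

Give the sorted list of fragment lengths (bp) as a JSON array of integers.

Site scan:
  ZebIV (TGCCAT, off=6): starts [59, 91, 106, 142, 149] → cuts [65, 97, 112, 148, 155]
  UxaV (ATGGAGA, off=7): starts [22, 39, 75] → cuts [29, 46, 82]
  HnxIV (ACTGC, off=4): starts [47, 104] → cuts [51, 108]
  FykIII (AAAGCG, off=4): starts [4, 67, 129] → cuts [8, 71, 133]
  AzqIV (GACCA, off=2): starts [52, 84, 120] → cuts [54, 86, 122]

Pooled cuts: [8, 29, 46, 51, 54, 65, 71, 82, 86, 97, 108, 112, 122, 133, 148, 155]

Fragment lengths:
  [0,8): 8 bp
  [8,29): 21 bp
  [29,46): 17 bp
  [46,51): 5 bp
  [51,54): 3 bp
  [54,65): 11 bp
  [65,71): 6 bp
  [71,82): 11 bp
  [82,86): 4 bp
  [86,97): 11 bp
  [97,108): 11 bp
  [108,112): 4 bp
  [112,122): 10 bp
  [122,133): 11 bp
  [133,148): 15 bp
  [148,155): 7 bp
  [155,156): 1 bp

[1,3,4,4,5,6,7,8,10,11,11,11,11,11,15,17,21]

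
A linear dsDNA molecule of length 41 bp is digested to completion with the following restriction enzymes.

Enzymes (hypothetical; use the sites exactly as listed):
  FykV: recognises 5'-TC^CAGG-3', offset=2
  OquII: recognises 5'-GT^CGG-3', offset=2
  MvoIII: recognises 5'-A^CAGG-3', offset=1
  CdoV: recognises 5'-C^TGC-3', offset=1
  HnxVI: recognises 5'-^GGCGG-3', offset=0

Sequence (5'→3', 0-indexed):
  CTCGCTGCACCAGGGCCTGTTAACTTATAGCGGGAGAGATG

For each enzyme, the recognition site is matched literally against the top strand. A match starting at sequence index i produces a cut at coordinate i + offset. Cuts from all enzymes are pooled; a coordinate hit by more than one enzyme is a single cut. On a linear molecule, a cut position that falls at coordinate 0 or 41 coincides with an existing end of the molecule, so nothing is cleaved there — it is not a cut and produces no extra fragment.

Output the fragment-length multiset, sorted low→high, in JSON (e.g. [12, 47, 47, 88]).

Scan for sites:
  FykV (TCCAGG, off=2): no sites
  OquII (GTCGG, off=2): no sites
  MvoIII (ACAGG, off=1): no sites
  CdoV (CTGC, off=1): starts [4] → cuts [5]
  HnxVI (GGCGG, off=0): no sites

Pooled cuts: [5]

Fragments:
  [0,5): 5 bp
  [5,41): 36 bp

[5,36]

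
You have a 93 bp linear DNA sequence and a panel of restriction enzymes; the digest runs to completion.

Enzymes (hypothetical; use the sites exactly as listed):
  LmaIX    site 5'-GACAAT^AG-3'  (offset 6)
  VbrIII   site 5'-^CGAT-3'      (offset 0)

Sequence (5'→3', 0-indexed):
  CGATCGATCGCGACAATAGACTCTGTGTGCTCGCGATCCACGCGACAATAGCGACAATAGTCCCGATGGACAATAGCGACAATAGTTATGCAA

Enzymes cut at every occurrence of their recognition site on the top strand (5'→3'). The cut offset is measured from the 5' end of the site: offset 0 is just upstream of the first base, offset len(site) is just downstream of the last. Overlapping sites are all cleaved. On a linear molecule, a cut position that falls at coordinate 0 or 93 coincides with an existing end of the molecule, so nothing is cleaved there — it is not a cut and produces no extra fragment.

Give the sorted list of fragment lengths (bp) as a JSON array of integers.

[4,5,9,9,10,11,13,16,16]

Scan for sites:
  LmaIX GACAATAG/6: at [11, 43, 52, 68, 77] ⇒ [17, 49, 58, 74, 83]
  VbrIII CGAT/0: at [0, 4, 33, 63] ⇒ [4, 33, 63] (position 0 is a terminus of the linear molecule — no cut)

Pooled cuts: [4, 17, 33, 49, 58, 63, 74, 83]

Fragment lengths:
  [0,4): 4 bp
  [4,17): 13 bp
  [17,33): 16 bp
  [33,49): 16 bp
  [49,58): 9 bp
  [58,63): 5 bp
  [63,74): 11 bp
  [74,83): 9 bp
  [83,93): 10 bp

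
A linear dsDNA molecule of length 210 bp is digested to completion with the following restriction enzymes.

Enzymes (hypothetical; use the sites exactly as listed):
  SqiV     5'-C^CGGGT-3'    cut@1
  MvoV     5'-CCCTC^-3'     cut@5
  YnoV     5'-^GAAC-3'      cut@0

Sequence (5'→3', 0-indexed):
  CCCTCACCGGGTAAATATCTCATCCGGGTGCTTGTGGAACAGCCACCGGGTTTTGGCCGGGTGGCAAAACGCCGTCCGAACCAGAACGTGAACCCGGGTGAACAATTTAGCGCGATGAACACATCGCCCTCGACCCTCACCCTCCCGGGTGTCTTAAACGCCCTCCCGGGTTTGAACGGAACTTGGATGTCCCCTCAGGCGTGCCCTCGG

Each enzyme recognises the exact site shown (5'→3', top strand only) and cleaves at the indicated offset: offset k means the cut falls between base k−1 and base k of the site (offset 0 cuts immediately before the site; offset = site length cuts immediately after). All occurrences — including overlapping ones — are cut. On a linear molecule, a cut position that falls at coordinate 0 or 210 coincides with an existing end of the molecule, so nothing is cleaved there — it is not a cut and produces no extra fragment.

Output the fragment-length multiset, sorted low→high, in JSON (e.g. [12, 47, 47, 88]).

[1,1,2,2,5,5,5,5,6,6,6,7,7,10,11,12,12,15,17,17,18,20,20]

Scan for sites:
  SqiV (CCGGGT, off=1): starts [6, 23, 45, 56, 93, 144, 165] → cuts [7, 24, 46, 57, 94, 145, 166]
  MvoV (CCCTC, off=5): starts [0, 126, 133, 139, 160, 191, 203] → cuts [5, 131, 138, 144, 165, 196, 208]
  YnoV (GAAC, off=0): starts [36, 77, 83, 89, 99, 116, 173, 178] → cuts [36, 77, 83, 89, 99, 116, 173, 178]

All cut coordinates (distinct, sorted): [5, 7, 24, 36, 46, 57, 77, 83, 89, 94, 99, 116, 131, 138, 144, 145, 165, 166, 173, 178, 196, 208]

Fragment lengths:
  [0,5): 5 bp
  [5,7): 2 bp
  [7,24): 17 bp
  [24,36): 12 bp
  [36,46): 10 bp
  [46,57): 11 bp
  [57,77): 20 bp
  [77,83): 6 bp
  [83,89): 6 bp
  [89,94): 5 bp
  [94,99): 5 bp
  [99,116): 17 bp
  [116,131): 15 bp
  [131,138): 7 bp
  [138,144): 6 bp
  [144,145): 1 bp
  [145,165): 20 bp
  [165,166): 1 bp
  [166,173): 7 bp
  [173,178): 5 bp
  [178,196): 18 bp
  [196,208): 12 bp
  [208,210): 2 bp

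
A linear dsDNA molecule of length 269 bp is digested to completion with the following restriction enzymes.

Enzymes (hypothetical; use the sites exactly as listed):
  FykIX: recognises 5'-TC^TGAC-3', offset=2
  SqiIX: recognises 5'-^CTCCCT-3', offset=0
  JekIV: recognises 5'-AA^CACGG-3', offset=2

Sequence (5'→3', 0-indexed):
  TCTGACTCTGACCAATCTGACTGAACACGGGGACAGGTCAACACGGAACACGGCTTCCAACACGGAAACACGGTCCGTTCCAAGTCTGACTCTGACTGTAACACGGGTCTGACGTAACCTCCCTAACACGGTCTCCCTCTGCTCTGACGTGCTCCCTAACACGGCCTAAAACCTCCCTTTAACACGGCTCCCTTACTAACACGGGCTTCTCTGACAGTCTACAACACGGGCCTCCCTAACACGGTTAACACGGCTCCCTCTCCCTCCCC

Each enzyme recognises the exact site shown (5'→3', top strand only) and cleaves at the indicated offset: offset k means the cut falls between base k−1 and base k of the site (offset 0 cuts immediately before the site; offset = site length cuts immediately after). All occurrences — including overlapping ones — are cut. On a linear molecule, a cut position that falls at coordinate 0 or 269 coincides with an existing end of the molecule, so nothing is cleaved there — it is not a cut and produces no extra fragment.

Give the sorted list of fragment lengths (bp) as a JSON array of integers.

[2,5,5,6,6,6,6,7,7,7,8,8,8,8,8,8,9,9,9,9,10,10,12,12,12,12,13,13,16,18]

Scan for sites:
  FykIX TCTGAC/2: at [0, 6, 15, 84, 90, 107, 142, 209] ⇒ [2, 8, 17, 86, 92, 109, 144, 211]
  SqiIX CTCCCT/0: at [118, 132, 151, 172, 187, 231, 253, 259] ⇒ [118, 132, 151, 172, 187, 231, 253, 259]
  JekIV AACACGG/2: at [23, 39, 46, 58, 66, 99, 124, 157, 180, 197, 222, 237, 246] ⇒ [25, 41, 48, 60, 68, 101, 126, 159, 182, 199, 224, 239, 248]

All cut coordinates (distinct, sorted): [2, 8, 17, 25, 41, 48, 60, 68, 86, 92, 101, 109, 118, 126, 132, 144, 151, 159, 172, 182, 187, 199, 211, 224, 231, 239, 248, 253, 259]

Fragments:
  [0,2): 2 bp
  [2,8): 6 bp
  [8,17): 9 bp
  [17,25): 8 bp
  [25,41): 16 bp
  [41,48): 7 bp
  [48,60): 12 bp
  [60,68): 8 bp
  [68,86): 18 bp
  [86,92): 6 bp
  [92,101): 9 bp
  [101,109): 8 bp
  [109,118): 9 bp
  [118,126): 8 bp
  [126,132): 6 bp
  [132,144): 12 bp
  [144,151): 7 bp
  [151,159): 8 bp
  [159,172): 13 bp
  [172,182): 10 bp
  [182,187): 5 bp
  [187,199): 12 bp
  [199,211): 12 bp
  [211,224): 13 bp
  [224,231): 7 bp
  [231,239): 8 bp
  [239,248): 9 bp
  [248,253): 5 bp
  [253,259): 6 bp
  [259,269): 10 bp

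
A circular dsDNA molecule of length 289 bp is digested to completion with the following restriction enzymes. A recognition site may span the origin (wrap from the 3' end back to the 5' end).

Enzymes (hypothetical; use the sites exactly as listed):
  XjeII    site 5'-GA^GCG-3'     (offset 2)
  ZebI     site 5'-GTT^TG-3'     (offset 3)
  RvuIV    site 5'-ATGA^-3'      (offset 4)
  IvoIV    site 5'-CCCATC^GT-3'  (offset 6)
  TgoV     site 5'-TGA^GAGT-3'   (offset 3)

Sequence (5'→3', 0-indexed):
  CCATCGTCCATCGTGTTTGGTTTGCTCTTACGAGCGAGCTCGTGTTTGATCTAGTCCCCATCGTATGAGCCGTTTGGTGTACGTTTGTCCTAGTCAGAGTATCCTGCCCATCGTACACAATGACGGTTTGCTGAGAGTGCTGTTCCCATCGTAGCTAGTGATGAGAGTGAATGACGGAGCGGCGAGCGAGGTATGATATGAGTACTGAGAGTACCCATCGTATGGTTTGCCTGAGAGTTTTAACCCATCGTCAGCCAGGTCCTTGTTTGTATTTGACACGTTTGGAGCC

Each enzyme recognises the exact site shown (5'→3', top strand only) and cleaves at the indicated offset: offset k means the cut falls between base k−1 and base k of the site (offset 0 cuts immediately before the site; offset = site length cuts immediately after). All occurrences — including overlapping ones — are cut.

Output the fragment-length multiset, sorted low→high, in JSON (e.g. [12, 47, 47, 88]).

[4,5,5,5,6,6,6,7,7,7,8,10,11,11,11,11,11,12,12,13,14,15,15,16,16,18,27]

Per-enzyme occurrences:
  XjeII (GAGCG, off=2): starts [31, 176, 183] → cuts [33, 178, 185]
  ZebI (GTTTG, off=3): starts [14, 19, 43, 71, 82, 125, 224, 264, 279] → cuts [17, 22, 46, 74, 85, 128, 227, 267, 282]
  RvuIV (ATGA, off=4): starts [64, 119, 160, 170, 192, 197] → cuts [68, 123, 164, 174, 196, 201]
  IvoIV (CCCATCGT, off=6): starts [56, 106, 144, 213, 243, 288] → cuts [5, 62, 112, 150, 219, 249]
  TgoV (TGAGAGT, off=3): starts [131, 161, 205, 231] → cuts [134, 164, 208, 234]

All cut coordinates (distinct, sorted): [5, 17, 22, 33, 46, 62, 68, 74, 85, 112, 123, 128, 134, 150, 164, 174, 178, 185, 196, 201, 208, 219, 227, 234, 249, 267, 282]

Fragments:
  5→17: 12 bp
  17→22: 5 bp
  22→33: 11 bp
  33→46: 13 bp
  46→62: 16 bp
  62→68: 6 bp
  68→74: 6 bp
  74→85: 11 bp
  85→112: 27 bp
  112→123: 11 bp
  123→128: 5 bp
  128→134: 6 bp
  134→150: 16 bp
  150→164: 14 bp
  164→174: 10 bp
  174→178: 4 bp
  178→185: 7 bp
  185→196: 11 bp
  196→201: 5 bp
  201→208: 7 bp
  208→219: 11 bp
  219→227: 8 bp
  227→234: 7 bp
  234→249: 15 bp
  249→267: 18 bp
  267→282: 15 bp
  282→5 (wrap): 289-282+5 = 12 bp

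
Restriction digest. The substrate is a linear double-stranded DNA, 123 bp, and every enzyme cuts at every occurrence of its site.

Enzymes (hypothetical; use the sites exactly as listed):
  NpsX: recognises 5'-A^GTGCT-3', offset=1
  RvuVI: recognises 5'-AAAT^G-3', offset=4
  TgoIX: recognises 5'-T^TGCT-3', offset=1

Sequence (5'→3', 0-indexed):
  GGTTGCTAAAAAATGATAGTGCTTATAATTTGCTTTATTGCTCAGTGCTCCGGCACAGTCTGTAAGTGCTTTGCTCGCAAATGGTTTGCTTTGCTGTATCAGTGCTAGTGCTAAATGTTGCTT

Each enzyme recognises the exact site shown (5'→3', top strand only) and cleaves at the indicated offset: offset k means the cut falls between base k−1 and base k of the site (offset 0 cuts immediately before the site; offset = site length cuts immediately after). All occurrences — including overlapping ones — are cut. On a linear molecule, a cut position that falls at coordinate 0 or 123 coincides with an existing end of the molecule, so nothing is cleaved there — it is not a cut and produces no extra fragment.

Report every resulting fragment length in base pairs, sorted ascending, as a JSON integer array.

[2,3,4,4,5,5,6,6,6,8,9,10,11,11,12,21]

Per-enzyme occurrences:
  NpsX (AGTGCT, off=1): starts [17, 43, 64, 100, 106] → cuts [18, 44, 65, 101, 107]
  RvuVI (AAATG, off=4): starts [10, 78, 112] → cuts [14, 82, 116]
  TgoIX (TTGCT, off=1): starts [2, 29, 37, 70, 85, 90, 117] → cuts [3, 30, 38, 71, 86, 91, 118]

Pooled cuts: [3, 14, 18, 30, 38, 44, 65, 71, 82, 86, 91, 101, 107, 116, 118]

Fragment lengths:
  [0,3): 3 bp
  [3,14): 11 bp
  [14,18): 4 bp
  [18,30): 12 bp
  [30,38): 8 bp
  [38,44): 6 bp
  [44,65): 21 bp
  [65,71): 6 bp
  [71,82): 11 bp
  [82,86): 4 bp
  [86,91): 5 bp
  [91,101): 10 bp
  [101,107): 6 bp
  [107,116): 9 bp
  [116,118): 2 bp
  [118,123): 5 bp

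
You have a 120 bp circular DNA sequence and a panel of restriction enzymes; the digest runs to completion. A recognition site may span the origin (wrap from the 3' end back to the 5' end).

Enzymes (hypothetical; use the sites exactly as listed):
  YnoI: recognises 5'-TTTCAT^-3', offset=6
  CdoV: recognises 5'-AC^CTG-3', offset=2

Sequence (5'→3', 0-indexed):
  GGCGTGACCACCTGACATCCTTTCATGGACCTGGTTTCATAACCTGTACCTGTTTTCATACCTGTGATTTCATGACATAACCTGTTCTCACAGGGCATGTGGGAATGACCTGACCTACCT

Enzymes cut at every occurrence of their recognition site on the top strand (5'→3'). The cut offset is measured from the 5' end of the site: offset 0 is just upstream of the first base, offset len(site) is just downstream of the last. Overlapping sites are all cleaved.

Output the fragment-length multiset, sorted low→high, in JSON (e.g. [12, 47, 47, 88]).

[2,3,4,6,8,9,10,10,12,13,15,28]

Scan for sites:
  YnoI (TTTCAT, off=6): starts [20, 34, 53, 67] → cuts [26, 40, 59, 73]
  CdoV (ACCTG, off=2): starts [9, 28, 41, 47, 59, 79, 107, 116] → cuts [11, 30, 43, 49, 61, 81, 109, 118]

Pooled cuts: [11, 26, 30, 40, 43, 49, 59, 61, 73, 81, 109, 118]

Fragments:
  11→26: 15 bp
  26→30: 4 bp
  30→40: 10 bp
  40→43: 3 bp
  43→49: 6 bp
  49→59: 10 bp
  59→61: 2 bp
  61→73: 12 bp
  73→81: 8 bp
  81→109: 28 bp
  109→118: 9 bp
  118→11 (wrap): 120-118+11 = 13 bp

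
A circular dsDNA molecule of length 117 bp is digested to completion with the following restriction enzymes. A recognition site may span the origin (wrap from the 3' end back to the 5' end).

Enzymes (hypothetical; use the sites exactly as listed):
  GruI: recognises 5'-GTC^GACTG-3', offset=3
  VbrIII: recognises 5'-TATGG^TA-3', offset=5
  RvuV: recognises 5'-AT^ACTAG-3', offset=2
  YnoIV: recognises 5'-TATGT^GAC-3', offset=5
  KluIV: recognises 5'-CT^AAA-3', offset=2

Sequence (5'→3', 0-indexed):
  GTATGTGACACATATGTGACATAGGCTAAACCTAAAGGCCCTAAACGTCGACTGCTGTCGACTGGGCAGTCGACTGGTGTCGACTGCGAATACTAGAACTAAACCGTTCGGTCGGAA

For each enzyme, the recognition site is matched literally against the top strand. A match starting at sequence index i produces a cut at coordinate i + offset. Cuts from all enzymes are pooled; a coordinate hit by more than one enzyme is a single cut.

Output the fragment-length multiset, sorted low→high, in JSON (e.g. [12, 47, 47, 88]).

[6,7,9,9,10,10,10,10,11,12,23]

Scan for sites:
  GruI (GTCGACTG, off=3): starts [46, 56, 68, 78] → cuts [49, 59, 71, 81]
  VbrIII (TATGGTA, off=5): no sites
  RvuV (ATACTAG, off=2): starts [89] → cuts [91]
  YnoIV (TATGTGAC, off=5): starts [1, 12] → cuts [6, 17]
  KluIV (CTAAA, off=2): starts [25, 31, 40, 98] → cuts [27, 33, 42, 100]

Pooled cuts: [6, 17, 27, 33, 42, 49, 59, 71, 81, 91, 100]

Fragments:
  6→17: 11 bp
  17→27: 10 bp
  27→33: 6 bp
  33→42: 9 bp
  42→49: 7 bp
  49→59: 10 bp
  59→71: 12 bp
  71→81: 10 bp
  81→91: 10 bp
  91→100: 9 bp
  100→6 (wrap): 117-100+6 = 23 bp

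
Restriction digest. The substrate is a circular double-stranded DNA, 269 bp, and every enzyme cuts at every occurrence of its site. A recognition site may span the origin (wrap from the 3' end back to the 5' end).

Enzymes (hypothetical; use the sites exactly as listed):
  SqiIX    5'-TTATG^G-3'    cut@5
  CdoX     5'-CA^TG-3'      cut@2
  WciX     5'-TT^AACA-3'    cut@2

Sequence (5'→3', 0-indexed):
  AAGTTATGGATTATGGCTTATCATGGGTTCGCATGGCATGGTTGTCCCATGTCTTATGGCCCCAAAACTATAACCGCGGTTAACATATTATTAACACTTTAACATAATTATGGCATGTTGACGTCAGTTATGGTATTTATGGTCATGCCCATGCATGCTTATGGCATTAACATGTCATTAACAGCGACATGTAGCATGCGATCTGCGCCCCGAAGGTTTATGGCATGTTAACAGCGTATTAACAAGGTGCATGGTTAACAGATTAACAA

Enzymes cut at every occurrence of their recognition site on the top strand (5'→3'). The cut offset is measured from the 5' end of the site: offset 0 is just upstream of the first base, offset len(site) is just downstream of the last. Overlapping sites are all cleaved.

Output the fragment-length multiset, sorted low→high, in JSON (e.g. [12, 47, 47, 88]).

[3,3,4,4,4,4,5,5,5,6,7,7,7,8,8,8,8,9,9,10,10,11,11,11,11,12,13,17,23,26]

Site scan:
  SqiIX TTATGG/5: at [3, 10, 53, 107, 127, 136, 158, 217] ⇒ [8, 15, 58, 112, 132, 141, 163, 222]
  CdoX CATG/2: at [21, 31, 36, 47, 113, 143, 149, 153, 170, 187, 194, 223, 249] ⇒ [23, 33, 38, 49, 115, 145, 151, 155, 172, 189, 196, 225, 251]
  WciX TTAACA/2: at [79, 90, 98, 166, 177, 227, 238, 254, 262] ⇒ [81, 92, 100, 168, 179, 229, 240, 256, 264]

All cut coordinates (distinct, sorted): [8, 15, 23, 33, 38, 49, 58, 81, 92, 100, 112, 115, 132, 141, 145, 151, 155, 163, 168, 172, 179, 189, 196, 222, 225, 229, 240, 251, 256, 264]

Fragments:
  8→15: 7 bp
  15→23: 8 bp
  23→33: 10 bp
  33→38: 5 bp
  38→49: 11 bp
  49→58: 9 bp
  58→81: 23 bp
  81→92: 11 bp
  92→100: 8 bp
  100→112: 12 bp
  112→115: 3 bp
  115→132: 17 bp
  132→141: 9 bp
  141→145: 4 bp
  145→151: 6 bp
  151→155: 4 bp
  155→163: 8 bp
  163→168: 5 bp
  168→172: 4 bp
  172→179: 7 bp
  179→189: 10 bp
  189→196: 7 bp
  196→222: 26 bp
  222→225: 3 bp
  225→229: 4 bp
  229→240: 11 bp
  240→251: 11 bp
  251→256: 5 bp
  256→264: 8 bp
  264→8 (wrap): 269-264+8 = 13 bp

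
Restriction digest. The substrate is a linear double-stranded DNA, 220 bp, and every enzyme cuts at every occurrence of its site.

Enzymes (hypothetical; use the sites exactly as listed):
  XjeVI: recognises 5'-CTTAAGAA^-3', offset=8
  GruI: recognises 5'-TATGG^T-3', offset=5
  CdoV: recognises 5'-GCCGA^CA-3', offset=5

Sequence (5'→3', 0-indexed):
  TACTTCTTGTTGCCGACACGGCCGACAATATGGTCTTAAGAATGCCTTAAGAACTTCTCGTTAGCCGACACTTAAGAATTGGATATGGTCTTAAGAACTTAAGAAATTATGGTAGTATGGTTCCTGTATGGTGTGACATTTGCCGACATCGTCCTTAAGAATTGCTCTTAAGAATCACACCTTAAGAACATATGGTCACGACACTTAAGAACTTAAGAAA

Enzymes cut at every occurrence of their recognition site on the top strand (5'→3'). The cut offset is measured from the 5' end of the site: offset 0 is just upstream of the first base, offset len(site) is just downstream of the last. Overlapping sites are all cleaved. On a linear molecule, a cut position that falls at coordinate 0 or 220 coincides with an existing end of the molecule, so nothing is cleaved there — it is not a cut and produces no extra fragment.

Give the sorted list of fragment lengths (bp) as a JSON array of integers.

[1,7,7,8,8,8,8,9,9,9,10,10,11,11,13,14,15,15,15,16,16]

Scan for sites:
  XjeVI CTTAAGAA/8: at [34, 45, 70, 89, 97, 153, 166, 180, 203, 211] ⇒ [42, 53, 78, 97, 105, 161, 174, 188, 211, 219]
  GruI TATGGT/5: at [28, 83, 107, 115, 126, 190] ⇒ [33, 88, 112, 120, 131, 195]
  CdoV GCCGACA/5: at [11, 20, 63, 141] ⇒ [16, 25, 68, 146]

All cut coordinates (distinct, sorted): [16, 25, 33, 42, 53, 68, 78, 88, 97, 105, 112, 120, 131, 146, 161, 174, 188, 195, 211, 219]

Fragments:
  [0,16): 16 bp
  [16,25): 9 bp
  [25,33): 8 bp
  [33,42): 9 bp
  [42,53): 11 bp
  [53,68): 15 bp
  [68,78): 10 bp
  [78,88): 10 bp
  [88,97): 9 bp
  [97,105): 8 bp
  [105,112): 7 bp
  [112,120): 8 bp
  [120,131): 11 bp
  [131,146): 15 bp
  [146,161): 15 bp
  [161,174): 13 bp
  [174,188): 14 bp
  [188,195): 7 bp
  [195,211): 16 bp
  [211,219): 8 bp
  [219,220): 1 bp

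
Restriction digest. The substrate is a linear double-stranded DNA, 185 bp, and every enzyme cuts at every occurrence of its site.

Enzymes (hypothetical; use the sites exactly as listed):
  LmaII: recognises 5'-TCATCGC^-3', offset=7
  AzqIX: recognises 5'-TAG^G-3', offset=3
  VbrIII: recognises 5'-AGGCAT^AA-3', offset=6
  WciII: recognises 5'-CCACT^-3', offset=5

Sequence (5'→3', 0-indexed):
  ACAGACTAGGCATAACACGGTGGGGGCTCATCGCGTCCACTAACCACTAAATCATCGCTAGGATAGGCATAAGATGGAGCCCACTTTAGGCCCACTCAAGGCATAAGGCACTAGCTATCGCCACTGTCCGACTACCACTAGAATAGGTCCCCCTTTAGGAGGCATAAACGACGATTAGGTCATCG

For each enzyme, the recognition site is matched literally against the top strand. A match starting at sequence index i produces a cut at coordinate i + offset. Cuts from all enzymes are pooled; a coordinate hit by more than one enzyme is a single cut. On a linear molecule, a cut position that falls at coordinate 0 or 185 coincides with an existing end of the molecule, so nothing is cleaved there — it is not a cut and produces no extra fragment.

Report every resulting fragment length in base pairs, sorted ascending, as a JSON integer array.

Site scan:
  LmaII (TCATCGC, off=7): starts [27, 51] → cuts [34, 58]
  AzqIX (TAGG, off=3): starts [6, 58, 63, 86, 143, 155, 175] → cuts [9, 61, 66, 89, 146, 158, 178]
  VbrIII (AGGCATAA, off=6): starts [7, 64, 98, 159] → cuts [13, 70, 104, 165]
  WciII (CCACT, off=5): starts [36, 43, 80, 91, 120, 134] → cuts [41, 48, 85, 96, 125, 139]

Pooled cuts: [9, 13, 34, 41, 48, 58, 61, 66, 70, 85, 89, 96, 104, 125, 139, 146, 158, 165, 178]

Fragment lengths:
  [0,9): 9 bp
  [9,13): 4 bp
  [13,34): 21 bp
  [34,41): 7 bp
  [41,48): 7 bp
  [48,58): 10 bp
  [58,61): 3 bp
  [61,66): 5 bp
  [66,70): 4 bp
  [70,85): 15 bp
  [85,89): 4 bp
  [89,96): 7 bp
  [96,104): 8 bp
  [104,125): 21 bp
  [125,139): 14 bp
  [139,146): 7 bp
  [146,158): 12 bp
  [158,165): 7 bp
  [165,178): 13 bp
  [178,185): 7 bp

[3,4,4,4,5,7,7,7,7,7,7,8,9,10,12,13,14,15,21,21]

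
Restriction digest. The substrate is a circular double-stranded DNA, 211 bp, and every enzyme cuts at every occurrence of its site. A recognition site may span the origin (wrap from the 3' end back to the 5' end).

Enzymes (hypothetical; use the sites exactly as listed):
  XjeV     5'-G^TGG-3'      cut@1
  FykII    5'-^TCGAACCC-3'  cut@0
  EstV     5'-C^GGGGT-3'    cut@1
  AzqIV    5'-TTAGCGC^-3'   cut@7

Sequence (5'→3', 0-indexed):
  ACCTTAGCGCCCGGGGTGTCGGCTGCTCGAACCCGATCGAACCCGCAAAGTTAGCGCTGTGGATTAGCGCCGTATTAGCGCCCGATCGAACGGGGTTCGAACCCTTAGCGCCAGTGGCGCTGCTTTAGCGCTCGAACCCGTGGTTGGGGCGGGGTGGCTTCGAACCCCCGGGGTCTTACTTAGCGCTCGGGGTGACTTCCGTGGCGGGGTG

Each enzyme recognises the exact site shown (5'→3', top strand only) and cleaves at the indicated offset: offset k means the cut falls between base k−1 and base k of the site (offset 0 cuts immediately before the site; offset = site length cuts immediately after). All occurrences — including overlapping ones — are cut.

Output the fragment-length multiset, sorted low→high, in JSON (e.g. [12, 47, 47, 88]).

[2,2,2,3,4,4,5,5,9,10,10,10,10,11,11,13,14,15,16,17,17,21]

Site scan:
  XjeV (GTGG, off=1): starts [58, 113, 139, 153, 200] → cuts [59, 114, 140, 154, 201]
  FykII (TCGAACCC, off=0): starts [26, 36, 96, 131, 159] → cuts [26, 36, 96, 131, 159]
  EstV (CGGGGT, off=1): starts [11, 90, 149, 168, 187, 204] → cuts [12, 91, 150, 169, 188, 205]
  AzqIV (TTAGCGC, off=7): starts [3, 50, 63, 74, 104, 124, 179] → cuts [10, 57, 70, 81, 111, 131, 186]

Pooled cuts: [10, 12, 26, 36, 57, 59, 70, 81, 91, 96, 111, 114, 131, 140, 150, 154, 159, 169, 186, 188, 201, 205]

Fragment lengths:
  10→12: 2 bp
  12→26: 14 bp
  26→36: 10 bp
  36→57: 21 bp
  57→59: 2 bp
  59→70: 11 bp
  70→81: 11 bp
  81→91: 10 bp
  91→96: 5 bp
  96→111: 15 bp
  111→114: 3 bp
  114→131: 17 bp
  131→140: 9 bp
  140→150: 10 bp
  150→154: 4 bp
  154→159: 5 bp
  159→169: 10 bp
  169→186: 17 bp
  186→188: 2 bp
  188→201: 13 bp
  201→205: 4 bp
  205→10 (wrap): 211-205+10 = 16 bp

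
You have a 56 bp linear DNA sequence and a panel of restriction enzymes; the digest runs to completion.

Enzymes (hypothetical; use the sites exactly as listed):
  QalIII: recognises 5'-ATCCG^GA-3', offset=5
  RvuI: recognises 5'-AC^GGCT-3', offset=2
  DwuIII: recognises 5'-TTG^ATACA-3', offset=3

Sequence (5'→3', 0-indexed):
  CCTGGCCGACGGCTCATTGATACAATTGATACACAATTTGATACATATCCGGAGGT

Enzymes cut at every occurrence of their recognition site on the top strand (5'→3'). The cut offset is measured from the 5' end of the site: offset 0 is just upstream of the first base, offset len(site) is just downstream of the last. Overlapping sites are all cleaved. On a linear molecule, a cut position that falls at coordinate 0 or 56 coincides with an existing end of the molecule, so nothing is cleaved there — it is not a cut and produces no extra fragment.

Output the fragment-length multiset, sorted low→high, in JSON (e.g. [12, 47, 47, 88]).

Per-enzyme occurrences:
  QalIII ATCCGGA/5: at [46] ⇒ [51]
  RvuI ACGGCT/2: at [8] ⇒ [10]
  DwuIII TTGATACA/3: at [16, 25, 37] ⇒ [19, 28, 40]

Pooled cuts: [10, 19, 28, 40, 51]

Fragments:
  [0,10): 10 bp
  [10,19): 9 bp
  [19,28): 9 bp
  [28,40): 12 bp
  [40,51): 11 bp
  [51,56): 5 bp

[5,9,9,10,11,12]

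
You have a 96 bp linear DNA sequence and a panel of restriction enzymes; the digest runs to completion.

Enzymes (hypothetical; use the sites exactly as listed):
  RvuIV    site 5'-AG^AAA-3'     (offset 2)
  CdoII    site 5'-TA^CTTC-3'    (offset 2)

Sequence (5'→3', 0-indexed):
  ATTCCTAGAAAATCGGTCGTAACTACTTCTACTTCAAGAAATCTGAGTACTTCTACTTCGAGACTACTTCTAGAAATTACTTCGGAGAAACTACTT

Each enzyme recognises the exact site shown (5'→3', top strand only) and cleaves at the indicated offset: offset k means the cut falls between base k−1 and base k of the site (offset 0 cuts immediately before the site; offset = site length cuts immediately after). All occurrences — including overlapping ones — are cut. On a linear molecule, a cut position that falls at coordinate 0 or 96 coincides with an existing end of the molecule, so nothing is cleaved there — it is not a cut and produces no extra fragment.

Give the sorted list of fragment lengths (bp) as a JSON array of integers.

Scan for sites:
  RvuIV (AGAAA, off=2): starts [6, 36, 71, 85] → cuts [8, 38, 73, 87]
  CdoII (TACTTC, off=2): starts [23, 29, 47, 53, 64, 77] → cuts [25, 31, 49, 55, 66, 79]

All cut coordinates (distinct, sorted): [8, 25, 31, 38, 49, 55, 66, 73, 79, 87]

Fragment lengths:
  [0,8): 8 bp
  [8,25): 17 bp
  [25,31): 6 bp
  [31,38): 7 bp
  [38,49): 11 bp
  [49,55): 6 bp
  [55,66): 11 bp
  [66,73): 7 bp
  [73,79): 6 bp
  [79,87): 8 bp
  [87,96): 9 bp

[6,6,6,7,7,8,8,9,11,11,17]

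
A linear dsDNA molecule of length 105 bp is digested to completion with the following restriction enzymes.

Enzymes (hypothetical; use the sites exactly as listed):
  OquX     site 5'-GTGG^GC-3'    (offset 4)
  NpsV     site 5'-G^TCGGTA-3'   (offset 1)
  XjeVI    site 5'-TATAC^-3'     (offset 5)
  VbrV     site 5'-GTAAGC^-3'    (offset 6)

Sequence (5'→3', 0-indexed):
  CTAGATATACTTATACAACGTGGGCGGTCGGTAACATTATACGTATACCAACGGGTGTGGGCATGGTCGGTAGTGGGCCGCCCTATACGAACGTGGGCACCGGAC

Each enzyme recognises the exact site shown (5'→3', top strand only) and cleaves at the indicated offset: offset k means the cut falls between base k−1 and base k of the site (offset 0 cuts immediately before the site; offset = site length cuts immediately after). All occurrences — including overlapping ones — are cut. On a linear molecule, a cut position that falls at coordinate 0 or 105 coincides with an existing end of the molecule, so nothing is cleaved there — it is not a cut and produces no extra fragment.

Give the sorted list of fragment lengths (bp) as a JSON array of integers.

[4,6,6,6,7,8,9,10,10,12,12,15]

Scan for sites:
  OquX (GTGGGC, off=4): starts [19, 56, 72, 92] → cuts [23, 60, 76, 96]
  NpsV (GTCGGTA, off=1): starts [26, 65] → cuts [27, 66]
  XjeVI (TATAC, off=5): starts [5, 11, 37, 43, 83] → cuts [10, 16, 42, 48, 88]
  VbrV (GTAAGC, off=6): no sites

All cut coordinates (distinct, sorted): [10, 16, 23, 27, 42, 48, 60, 66, 76, 88, 96]

Fragment lengths:
  [0,10): 10 bp
  [10,16): 6 bp
  [16,23): 7 bp
  [23,27): 4 bp
  [27,42): 15 bp
  [42,48): 6 bp
  [48,60): 12 bp
  [60,66): 6 bp
  [66,76): 10 bp
  [76,88): 12 bp
  [88,96): 8 bp
  [96,105): 9 bp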